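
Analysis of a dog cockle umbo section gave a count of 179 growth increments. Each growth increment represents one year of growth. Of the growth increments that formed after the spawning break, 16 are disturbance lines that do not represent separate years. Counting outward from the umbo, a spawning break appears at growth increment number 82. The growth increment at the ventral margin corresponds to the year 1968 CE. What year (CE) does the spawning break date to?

1887 CE

The spawning break sits at growth increment 82 from the umbo, so 179 − 82 = 97 growth increments formed after it.
Excluding 16 false growth increments: 97 − 16 = 81.
1968 − 81 = 1887 CE.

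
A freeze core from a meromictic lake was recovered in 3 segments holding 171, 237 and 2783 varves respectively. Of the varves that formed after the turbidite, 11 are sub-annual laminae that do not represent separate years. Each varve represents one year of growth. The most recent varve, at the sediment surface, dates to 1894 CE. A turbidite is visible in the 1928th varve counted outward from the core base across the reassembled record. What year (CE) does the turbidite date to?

Total varves = 171 + 237 + 2783 = 3191.
3191 − 1928 = 1263 varves lie beyond the turbidite toward the sediment surface.
Removing the 11 false varves leaves 1263 − 11 = 1252 true varves beyond the turbidite.
Counting back 1252 years from 1894 CE places the turbidite in 1894 − 1252 = 642 CE.

642 CE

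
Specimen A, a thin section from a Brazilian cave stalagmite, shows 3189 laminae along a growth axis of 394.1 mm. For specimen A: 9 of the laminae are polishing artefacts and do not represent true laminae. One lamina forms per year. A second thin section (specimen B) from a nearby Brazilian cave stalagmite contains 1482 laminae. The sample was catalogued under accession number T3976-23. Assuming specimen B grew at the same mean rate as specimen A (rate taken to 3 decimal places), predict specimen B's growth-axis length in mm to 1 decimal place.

Specimen A: correcting the raw count gives 3189 − 9 = 3180 true laminae.
A: Extension rate ≈ 394.1 / 3180 = 0.124 mm/year.
Length of B = 0.124 × 1482 = 183.8 mm.

183.8 mm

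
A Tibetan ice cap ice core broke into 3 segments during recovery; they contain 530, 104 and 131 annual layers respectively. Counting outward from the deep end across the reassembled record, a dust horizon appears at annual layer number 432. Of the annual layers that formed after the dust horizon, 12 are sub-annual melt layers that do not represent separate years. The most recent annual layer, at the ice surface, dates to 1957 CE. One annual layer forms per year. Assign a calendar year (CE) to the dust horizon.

1636 CE

Total annual layers = 530 + 104 + 131 = 765.
The dust horizon sits at annual layer 432 from the deep end, so 765 − 432 = 333 annual layers formed after it.
Removing the 12 false annual layers leaves 333 − 12 = 321 true annual layers beyond the dust horizon.
1957 − 321 = 1636 CE.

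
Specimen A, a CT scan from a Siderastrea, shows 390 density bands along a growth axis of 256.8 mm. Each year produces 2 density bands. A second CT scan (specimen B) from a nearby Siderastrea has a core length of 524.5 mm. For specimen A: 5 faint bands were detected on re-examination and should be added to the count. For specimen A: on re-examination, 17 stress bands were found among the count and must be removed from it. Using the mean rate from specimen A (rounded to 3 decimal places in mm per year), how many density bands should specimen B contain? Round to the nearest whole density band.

772 density bands

Specimen A: after corrections the count is 390 − 17 + 5 = 378 density bands.
Specimen A: 378 density bands at 2 per year is 378 / 2 = 189 years.
A: 256.8 mm over 189 years gives 256.8 / 189 ≈ 1.359 mm/yr.
For B, 524.5 / 1.359 = 385.95 years; at 2 density bands per year that is 385.95 × 2 ≈ 772 density bands.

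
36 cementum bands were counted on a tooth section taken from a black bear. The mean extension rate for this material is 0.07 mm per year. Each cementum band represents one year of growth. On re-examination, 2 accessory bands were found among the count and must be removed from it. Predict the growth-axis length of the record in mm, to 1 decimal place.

2.4 mm

True cementum band count = 36 − 2 = 34.
Length ≈ 0.07 × 34 = 2.4 mm.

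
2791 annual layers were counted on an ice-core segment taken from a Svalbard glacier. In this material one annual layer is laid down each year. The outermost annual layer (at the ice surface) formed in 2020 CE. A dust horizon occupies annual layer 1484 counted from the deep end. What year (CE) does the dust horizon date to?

713 CE

The dust horizon sits at annual layer 1484 from the deep end, so 2791 − 1484 = 1307 annual layers formed after it.
The annual layer at the ice surface is 2020 CE, so the dust horizon dates to 2020 − 1307 = 713 CE.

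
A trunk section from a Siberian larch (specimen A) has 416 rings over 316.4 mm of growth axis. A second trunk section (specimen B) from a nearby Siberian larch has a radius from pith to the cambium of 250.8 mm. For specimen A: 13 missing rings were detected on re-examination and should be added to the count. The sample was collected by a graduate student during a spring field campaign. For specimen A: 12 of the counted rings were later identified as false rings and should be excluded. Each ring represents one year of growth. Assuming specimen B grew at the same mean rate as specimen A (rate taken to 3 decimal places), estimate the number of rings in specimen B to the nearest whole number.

Specimen A: after corrections the count is 416 − 12 + 13 = 417 rings.
A: Mean rate = 316.4 mm / 417 years ≈ 0.759 mm per year.
B spans 250.8 / 0.759 = 330.43 years ≈ 330 rings.

330 rings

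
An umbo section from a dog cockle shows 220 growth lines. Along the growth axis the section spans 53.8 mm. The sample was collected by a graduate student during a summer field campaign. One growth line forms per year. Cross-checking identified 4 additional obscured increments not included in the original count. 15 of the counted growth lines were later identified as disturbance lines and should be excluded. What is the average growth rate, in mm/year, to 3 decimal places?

0.257 mm/year

Correcting the raw count gives 220 − 15 + 4 = 209 true growth lines.
Mean rate = 53.8 mm / 209 years ≈ 0.257 mm/year.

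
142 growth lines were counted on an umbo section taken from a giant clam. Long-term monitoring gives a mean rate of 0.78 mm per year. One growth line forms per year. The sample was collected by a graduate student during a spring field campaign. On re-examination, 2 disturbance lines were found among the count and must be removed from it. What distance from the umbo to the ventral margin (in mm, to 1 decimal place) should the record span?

Adjusted count: 142 − 2 = 140 growth lines.
Predicted length = 0.78 mm/year × 140 years = 109.2 mm.

109.2 mm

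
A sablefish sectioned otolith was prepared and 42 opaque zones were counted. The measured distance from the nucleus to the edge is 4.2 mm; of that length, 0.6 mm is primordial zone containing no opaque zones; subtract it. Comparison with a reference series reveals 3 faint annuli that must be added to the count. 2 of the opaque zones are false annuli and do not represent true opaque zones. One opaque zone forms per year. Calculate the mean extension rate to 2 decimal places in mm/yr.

0.08 mm/yr

Correcting the raw count gives 42 − 2 + 3 = 43 true opaque zones.
Removing the 0.6 mm offcut leaves 4.2 − 0.6 = 3.6 mm.
3.6 mm over 43 years gives 3.6 / 43 ≈ 0.08 mm/yr.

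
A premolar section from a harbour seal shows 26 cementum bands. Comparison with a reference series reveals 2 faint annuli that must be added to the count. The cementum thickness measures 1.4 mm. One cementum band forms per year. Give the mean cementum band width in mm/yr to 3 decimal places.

True cementum band count = 26 + 2 = 28.
1.4 mm over 28 years gives 1.4 / 28 ≈ 0.050 mm/yr.

0.050 mm/yr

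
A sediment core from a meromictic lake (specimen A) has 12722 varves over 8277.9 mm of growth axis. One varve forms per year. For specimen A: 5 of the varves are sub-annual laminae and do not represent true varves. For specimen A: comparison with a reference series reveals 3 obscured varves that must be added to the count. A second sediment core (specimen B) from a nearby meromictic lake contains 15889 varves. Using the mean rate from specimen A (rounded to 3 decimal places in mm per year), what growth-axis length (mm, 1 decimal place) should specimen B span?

10343.7 mm

Specimen A: after corrections the count is 12722 − 5 + 3 = 12720 varves.
A: Mean rate = 8277.9 mm / 12720 years ≈ 0.651 mm/year.
Length of B = 0.651 × 15889 = 10343.7 mm.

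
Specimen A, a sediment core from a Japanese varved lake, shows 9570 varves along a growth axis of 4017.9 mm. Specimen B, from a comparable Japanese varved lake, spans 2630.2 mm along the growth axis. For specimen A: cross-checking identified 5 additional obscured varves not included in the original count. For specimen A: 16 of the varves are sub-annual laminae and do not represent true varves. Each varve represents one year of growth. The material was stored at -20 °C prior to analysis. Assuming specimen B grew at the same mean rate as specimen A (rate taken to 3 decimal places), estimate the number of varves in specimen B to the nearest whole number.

6262 varves

Specimen A: adjusted count: 9570 − 16 + 5 = 9559 varves.
A: Mean rate = 4017.9 mm / 9559 years ≈ 0.420 mm per year.
B spans 2630.2 / 0.420 = 6262.38 years ≈ 6262 varves.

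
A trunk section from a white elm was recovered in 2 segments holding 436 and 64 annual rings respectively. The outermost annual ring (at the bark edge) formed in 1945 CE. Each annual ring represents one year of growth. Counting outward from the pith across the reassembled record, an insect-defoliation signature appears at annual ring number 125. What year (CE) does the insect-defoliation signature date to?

1570 CE

Total annual rings = 436 + 64 = 500.
Between annual ring 125 and the bark edge there are 500 − 125 = 375 annual rings.
Counting back 375 years from 1945 CE places the insect-defoliation signature in 1945 − 375 = 1570 CE.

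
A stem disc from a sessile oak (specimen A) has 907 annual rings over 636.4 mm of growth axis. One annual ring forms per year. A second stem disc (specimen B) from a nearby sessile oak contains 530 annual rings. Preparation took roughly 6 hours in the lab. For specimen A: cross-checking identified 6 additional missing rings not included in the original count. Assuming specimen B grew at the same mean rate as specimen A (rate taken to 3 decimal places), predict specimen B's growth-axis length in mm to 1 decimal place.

369.4 mm

Specimen A: adjusted count: 907 + 6 = 913 annual rings.
A: Mean rate = 636.4 mm / 913 years ≈ 0.697 mm per year.
Length of B = 0.697 × 530 = 369.4 mm.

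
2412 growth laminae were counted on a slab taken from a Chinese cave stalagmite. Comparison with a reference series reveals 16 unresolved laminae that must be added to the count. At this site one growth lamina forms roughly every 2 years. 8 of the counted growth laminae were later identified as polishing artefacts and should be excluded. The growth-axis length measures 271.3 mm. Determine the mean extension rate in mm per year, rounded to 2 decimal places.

0.06 mm per year

True growth lamina count = 2412 − 8 + 16 = 2420.
At 2 years per growth lamina, 2420 × 2 = 4840 years.
Extension rate ≈ 271.3 / 4840 = 0.06 mm per year.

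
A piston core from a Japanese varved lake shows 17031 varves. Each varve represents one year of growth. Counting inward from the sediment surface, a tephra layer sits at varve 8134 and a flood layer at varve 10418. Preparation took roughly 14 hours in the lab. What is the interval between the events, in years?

10418 − 8134 = 2284 varves lie between the two events.
One varve per year makes the interval 2284 years.

2284 yr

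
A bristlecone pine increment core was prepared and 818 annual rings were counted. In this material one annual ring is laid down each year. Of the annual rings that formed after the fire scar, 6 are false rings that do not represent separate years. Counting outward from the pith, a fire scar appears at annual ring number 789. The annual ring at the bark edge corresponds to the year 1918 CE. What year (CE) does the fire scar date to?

1895 CE

The fire scar sits at annual ring 789 from the pith, so 818 − 789 = 29 annual rings formed after it.
29 − 6 false = 23 true annual rings after the fire scar.
1918 − 23 = 1895 CE.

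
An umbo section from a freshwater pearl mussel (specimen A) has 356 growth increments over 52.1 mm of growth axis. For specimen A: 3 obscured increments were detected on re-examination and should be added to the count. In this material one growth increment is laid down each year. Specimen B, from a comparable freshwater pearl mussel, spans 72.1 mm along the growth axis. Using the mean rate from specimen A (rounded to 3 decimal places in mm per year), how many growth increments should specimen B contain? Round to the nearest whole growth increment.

Specimen A: adjusted count: 356 + 3 = 359 growth increments.
A: Mean rate = 52.1 mm / 359 years ≈ 0.145 mm/yr.
Specimen B: 72.1 mm / 0.145 mm per year = 497.24 years ≈ 497 growth increments.

497 growth increments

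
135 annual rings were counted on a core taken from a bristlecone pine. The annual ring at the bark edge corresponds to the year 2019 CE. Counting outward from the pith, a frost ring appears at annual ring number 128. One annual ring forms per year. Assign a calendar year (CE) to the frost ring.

Between annual ring 128 and the bark edge there are 135 − 128 = 7 annual rings.
The annual ring at the bark edge is 2019 CE, so the frost ring dates to 2019 − 7 = 2012 CE.

2012 CE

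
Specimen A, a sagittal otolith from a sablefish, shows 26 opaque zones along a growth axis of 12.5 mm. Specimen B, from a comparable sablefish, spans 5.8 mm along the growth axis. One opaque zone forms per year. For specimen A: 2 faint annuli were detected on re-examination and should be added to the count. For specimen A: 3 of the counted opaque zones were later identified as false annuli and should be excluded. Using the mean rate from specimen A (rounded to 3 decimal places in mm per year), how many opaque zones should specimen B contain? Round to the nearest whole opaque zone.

12 opaque zones

Specimen A: after corrections the count is 26 − 3 + 2 = 25 opaque zones.
A: 12.5 mm over 25 years gives 12.5 / 25 ≈ 0.500 mm/yr.
For B, 5.8 / 0.500 = 11.60 years ≈ 12 opaque zones.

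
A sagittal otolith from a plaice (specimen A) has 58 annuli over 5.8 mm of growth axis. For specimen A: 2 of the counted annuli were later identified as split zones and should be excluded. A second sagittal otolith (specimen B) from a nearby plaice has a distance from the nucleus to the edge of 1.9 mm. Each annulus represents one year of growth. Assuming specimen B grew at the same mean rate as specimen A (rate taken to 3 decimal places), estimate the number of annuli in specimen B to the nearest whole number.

Specimen A: correcting the raw count gives 58 − 2 = 56 true annuli.
A: 5.8 mm over 56 years gives 5.8 / 56 ≈ 0.104 mm/year.
For B, 1.9 / 0.104 = 18.27 years ≈ 18 annuli.

18 annuli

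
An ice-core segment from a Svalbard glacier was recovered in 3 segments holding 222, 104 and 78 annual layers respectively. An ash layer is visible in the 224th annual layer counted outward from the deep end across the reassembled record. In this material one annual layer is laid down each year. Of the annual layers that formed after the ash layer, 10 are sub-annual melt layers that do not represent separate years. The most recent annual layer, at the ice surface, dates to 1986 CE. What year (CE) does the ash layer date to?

Total annual layers = 222 + 104 + 78 = 404.
404 − 224 = 180 annual layers lie beyond the ash layer toward the ice surface.
180 − 10 false = 170 true annual layers after the ash layer.
1986 − 170 = 1816 CE.

1816 CE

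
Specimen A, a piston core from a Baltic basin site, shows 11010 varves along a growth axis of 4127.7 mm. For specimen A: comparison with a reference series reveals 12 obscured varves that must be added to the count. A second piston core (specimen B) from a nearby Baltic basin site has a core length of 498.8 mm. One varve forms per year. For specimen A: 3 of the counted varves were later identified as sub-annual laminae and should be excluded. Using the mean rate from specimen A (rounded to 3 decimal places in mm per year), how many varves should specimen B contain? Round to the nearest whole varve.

1330 varves

Specimen A: true varve count = 11010 − 3 + 12 = 11019.
A: 4127.7 mm over 11019 years gives 4127.7 / 11019 ≈ 0.375 mm per year.
Specimen B: 498.8 mm / 0.375 mm per year = 1330.13 years ≈ 1330 varves.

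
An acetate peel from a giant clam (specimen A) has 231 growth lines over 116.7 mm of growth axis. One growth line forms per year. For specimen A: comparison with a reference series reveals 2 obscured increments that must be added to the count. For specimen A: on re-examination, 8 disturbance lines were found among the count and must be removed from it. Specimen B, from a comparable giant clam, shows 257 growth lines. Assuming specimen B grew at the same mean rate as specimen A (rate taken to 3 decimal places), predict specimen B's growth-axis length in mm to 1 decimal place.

Specimen A: true growth line count = 231 − 8 + 2 = 225.
A: Mean rate = 116.7 mm / 225 years ≈ 0.519 mm/year.
B's length ≈ 0.519 × 257 = 133.4 mm.

133.4 mm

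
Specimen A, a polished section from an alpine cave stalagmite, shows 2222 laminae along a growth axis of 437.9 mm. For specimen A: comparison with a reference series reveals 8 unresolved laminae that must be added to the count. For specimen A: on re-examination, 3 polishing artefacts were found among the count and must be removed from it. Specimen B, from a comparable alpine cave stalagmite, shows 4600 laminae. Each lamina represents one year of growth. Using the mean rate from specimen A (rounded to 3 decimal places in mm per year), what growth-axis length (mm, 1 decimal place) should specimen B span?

Specimen A: true lamina count = 2222 − 3 + 8 = 2227.
A: Extension rate ≈ 437.9 / 2227 = 0.197 mm/year.
For B, 0.197 mm/year × 4600 years = 906.2 mm.

906.2 mm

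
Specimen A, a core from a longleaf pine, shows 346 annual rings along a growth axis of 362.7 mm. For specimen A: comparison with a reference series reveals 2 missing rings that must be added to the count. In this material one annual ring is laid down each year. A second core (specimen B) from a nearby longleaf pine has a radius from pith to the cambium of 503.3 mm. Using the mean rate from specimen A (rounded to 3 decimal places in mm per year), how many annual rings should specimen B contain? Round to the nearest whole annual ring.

Specimen A: after corrections the count is 346 + 2 = 348 annual rings.
A: Extension rate ≈ 362.7 / 348 = 1.042 mm per year.
For B, 503.3 / 1.042 = 483.01 years ≈ 483 annual rings.

483 annual rings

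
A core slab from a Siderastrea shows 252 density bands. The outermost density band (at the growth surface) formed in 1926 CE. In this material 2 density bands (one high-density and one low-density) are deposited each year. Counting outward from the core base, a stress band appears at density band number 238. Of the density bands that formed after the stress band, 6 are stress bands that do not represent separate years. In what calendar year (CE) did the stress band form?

The stress band sits at density band 238 from the core base, so 252 − 238 = 14 density bands formed after it.
Excluding 6 false density bands: 14 − 6 = 8.
Dividing by 2 density bands per year: 8 / 2 = 4 years.
The density band at the growth surface is 1926 CE, so the stress band dates to 1926 − 4 = 1922 CE.

1922 CE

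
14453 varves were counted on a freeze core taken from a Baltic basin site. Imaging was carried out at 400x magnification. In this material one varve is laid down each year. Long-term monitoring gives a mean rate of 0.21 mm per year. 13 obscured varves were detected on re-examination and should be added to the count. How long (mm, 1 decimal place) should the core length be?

3037.9 mm

Correcting the raw count gives 14453 + 13 = 14466 true varves.
Predicted length = 0.21 mm/year × 14466 years = 3037.9 mm.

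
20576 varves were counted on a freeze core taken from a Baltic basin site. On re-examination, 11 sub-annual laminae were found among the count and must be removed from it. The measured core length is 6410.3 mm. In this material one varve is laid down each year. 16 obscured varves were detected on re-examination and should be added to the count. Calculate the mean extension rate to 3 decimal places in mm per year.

Adjusted count: 20576 − 11 + 16 = 20581 varves.
Extension rate ≈ 6410.3 / 20581 = 0.311 mm per year.

0.311 mm per year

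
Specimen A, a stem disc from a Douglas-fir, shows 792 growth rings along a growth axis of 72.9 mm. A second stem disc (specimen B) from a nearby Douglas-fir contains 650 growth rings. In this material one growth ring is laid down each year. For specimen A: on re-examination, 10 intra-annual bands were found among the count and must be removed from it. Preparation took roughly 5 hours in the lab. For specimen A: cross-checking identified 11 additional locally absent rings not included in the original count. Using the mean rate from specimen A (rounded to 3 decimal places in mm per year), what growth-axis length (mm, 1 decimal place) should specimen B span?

59.8 mm

Specimen A: adjusted count: 792 − 10 + 11 = 793 growth rings.
A: Mean rate = 72.9 mm / 793 years ≈ 0.092 mm/yr.
Length of B = 0.092 × 650 = 59.8 mm.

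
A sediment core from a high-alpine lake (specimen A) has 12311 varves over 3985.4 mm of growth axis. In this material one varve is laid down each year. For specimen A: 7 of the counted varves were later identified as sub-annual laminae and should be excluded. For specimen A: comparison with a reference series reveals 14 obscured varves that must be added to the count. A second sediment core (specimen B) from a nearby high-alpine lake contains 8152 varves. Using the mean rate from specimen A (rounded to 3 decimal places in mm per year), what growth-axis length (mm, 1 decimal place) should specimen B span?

2641.2 mm

Specimen A: adjusted count: 12311 − 7 + 14 = 12318 varves.
A: 3985.4 mm over 12318 years gives 3985.4 / 12318 ≈ 0.324 mm/yr.
For B, 0.324 mm/year × 8152 years = 2641.2 mm.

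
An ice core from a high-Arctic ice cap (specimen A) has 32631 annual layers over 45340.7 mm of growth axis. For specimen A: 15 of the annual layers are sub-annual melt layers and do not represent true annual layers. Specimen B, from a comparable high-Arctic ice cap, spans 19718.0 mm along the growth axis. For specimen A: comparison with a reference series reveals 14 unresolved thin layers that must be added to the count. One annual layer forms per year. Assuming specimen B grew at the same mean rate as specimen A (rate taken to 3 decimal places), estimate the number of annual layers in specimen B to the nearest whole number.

14186 annual layers

Specimen A: after corrections the count is 32631 − 15 + 14 = 32630 annual layers.
A: 45340.7 mm over 32630 years gives 45340.7 / 32630 ≈ 1.390 mm/year.
Specimen B: 19718.0 mm / 1.390 mm per year = 14185.61 years ≈ 14186 annual layers.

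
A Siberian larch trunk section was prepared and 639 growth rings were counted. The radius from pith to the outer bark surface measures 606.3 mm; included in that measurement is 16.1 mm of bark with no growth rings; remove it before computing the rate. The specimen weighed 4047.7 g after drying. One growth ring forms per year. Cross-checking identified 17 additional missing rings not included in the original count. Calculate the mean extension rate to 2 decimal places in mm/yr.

0.90 mm/yr

Correcting the raw count gives 639 + 17 = 656 true growth rings.
Removing the 16.1 mm offcut leaves 606.3 − 16.1 = 590.2 mm.
Extension rate ≈ 590.2 / 656 = 0.90 mm/yr.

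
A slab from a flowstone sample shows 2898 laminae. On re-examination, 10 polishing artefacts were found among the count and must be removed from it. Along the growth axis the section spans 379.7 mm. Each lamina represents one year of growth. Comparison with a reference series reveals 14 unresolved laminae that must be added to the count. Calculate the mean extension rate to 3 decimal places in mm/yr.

0.131 mm/yr

After corrections the count is 2898 − 10 + 14 = 2902 laminae.
Mean rate = 379.7 mm / 2902 years ≈ 0.131 mm/yr.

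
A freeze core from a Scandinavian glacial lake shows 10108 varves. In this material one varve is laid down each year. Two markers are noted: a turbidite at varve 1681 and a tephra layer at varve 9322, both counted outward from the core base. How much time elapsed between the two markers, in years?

9322 − 1681 = 7641 varves lie between the two events.
That is 7641 years at one varve per year.

7641 years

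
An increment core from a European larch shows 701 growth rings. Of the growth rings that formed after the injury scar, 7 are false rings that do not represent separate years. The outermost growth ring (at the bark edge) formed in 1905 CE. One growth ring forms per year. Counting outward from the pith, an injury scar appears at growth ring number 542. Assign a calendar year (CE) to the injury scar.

The injury scar sits at growth ring 542 from the pith, so 701 − 542 = 159 growth rings formed after it.
Excluding 7 false growth rings: 159 − 7 = 152.
The growth ring at the bark edge is 1905 CE, so the injury scar dates to 1905 − 152 = 1753 CE.

1753 CE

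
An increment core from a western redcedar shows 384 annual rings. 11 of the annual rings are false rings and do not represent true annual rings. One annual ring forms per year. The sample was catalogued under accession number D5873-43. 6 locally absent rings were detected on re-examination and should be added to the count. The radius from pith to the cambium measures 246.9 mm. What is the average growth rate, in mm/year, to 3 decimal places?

0.651 mm/year

True annual ring count = 384 − 11 + 6 = 379.
246.9 mm over 379 years gives 246.9 / 379 ≈ 0.651 mm/year.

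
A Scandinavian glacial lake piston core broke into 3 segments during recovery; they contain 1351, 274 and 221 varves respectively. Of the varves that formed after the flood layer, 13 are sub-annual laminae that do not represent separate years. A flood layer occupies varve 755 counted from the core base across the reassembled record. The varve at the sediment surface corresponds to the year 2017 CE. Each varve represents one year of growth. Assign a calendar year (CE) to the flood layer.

939 CE

Total varves = 1351 + 274 + 221 = 1846.
Between varve 755 and the sediment surface there are 1846 − 755 = 1091 varves.
1091 − 13 false = 1078 true varves after the flood layer.
Counting back 1078 years from 2017 CE places the flood layer in 2017 − 1078 = 939 CE.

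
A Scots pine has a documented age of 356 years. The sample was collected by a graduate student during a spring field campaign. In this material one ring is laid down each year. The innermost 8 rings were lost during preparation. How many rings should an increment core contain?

348 rings

At one ring per year, 356 years correspond to 356 rings.
356 − 8 missed = 348 rings expected in the prepared section.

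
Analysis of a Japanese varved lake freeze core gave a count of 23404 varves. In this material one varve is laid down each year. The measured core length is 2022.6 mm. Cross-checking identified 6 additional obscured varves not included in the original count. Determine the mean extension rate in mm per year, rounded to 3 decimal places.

True varve count = 23404 + 6 = 23410.
2022.6 mm over 23410 years gives 2022.6 / 23410 ≈ 0.086 mm per year.

0.086 mm per year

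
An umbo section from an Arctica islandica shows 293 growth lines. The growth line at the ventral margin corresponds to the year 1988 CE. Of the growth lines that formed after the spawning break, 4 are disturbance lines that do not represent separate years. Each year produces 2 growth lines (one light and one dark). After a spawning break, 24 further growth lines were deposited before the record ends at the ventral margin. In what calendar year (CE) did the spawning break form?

24 growth lines post-date the spawning break.
24 − 4 false = 20 true growth lines after the spawning break.
Dividing by 2 growth lines per year: 20 / 2 = 10 years.
The growth line at the ventral margin is 1988 CE, so the spawning break dates to 1988 − 10 = 1978 CE.

1978 CE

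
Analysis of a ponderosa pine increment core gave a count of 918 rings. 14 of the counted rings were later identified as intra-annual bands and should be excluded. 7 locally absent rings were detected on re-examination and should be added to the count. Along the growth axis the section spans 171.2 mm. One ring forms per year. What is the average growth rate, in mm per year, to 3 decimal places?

Adjusted count: 918 − 14 + 7 = 911 rings.
Extension rate ≈ 171.2 / 911 = 0.188 mm per year.

0.188 mm per year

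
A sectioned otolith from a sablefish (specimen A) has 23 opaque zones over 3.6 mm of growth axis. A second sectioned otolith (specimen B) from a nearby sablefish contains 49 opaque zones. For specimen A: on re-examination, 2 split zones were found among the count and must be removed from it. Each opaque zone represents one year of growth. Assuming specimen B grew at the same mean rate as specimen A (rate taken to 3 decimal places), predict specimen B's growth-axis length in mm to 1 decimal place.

8.4 mm

Specimen A: correcting the raw count gives 23 − 2 = 21 true opaque zones.
A: Extension rate ≈ 3.6 / 21 = 0.171 mm/year.
Length of B = 0.171 × 49 = 8.4 mm.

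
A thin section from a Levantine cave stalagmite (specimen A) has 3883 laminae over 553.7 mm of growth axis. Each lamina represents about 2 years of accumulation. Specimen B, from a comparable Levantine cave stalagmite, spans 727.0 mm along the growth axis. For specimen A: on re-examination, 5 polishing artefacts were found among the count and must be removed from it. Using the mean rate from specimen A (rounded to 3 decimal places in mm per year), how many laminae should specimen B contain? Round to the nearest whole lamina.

Specimen A: correcting the raw count gives 3883 − 5 = 3878 true laminae.
Specimen A: 3878 laminae at 2 years each span 3878 × 2 = 7756 years.
A: 553.7 mm over 7756 years gives 553.7 / 7756 ≈ 0.071 mm/yr.
For B, 727.0 / 0.071 = 10239.44 years; at 2 years per lamina that is 10239.44 / 2 ≈ 5120 laminae.

5120 laminae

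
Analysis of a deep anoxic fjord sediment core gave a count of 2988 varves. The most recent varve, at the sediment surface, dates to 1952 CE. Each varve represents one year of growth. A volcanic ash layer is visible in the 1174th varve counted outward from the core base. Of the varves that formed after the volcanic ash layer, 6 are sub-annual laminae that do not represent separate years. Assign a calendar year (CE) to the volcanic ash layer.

2988 − 1174 = 1814 varves lie beyond the volcanic ash layer toward the sediment surface.
Excluding 6 false varves: 1814 − 6 = 1808.
The varve at the sediment surface is 1952 CE, so the volcanic ash layer dates to 1952 − 1808 = 144 CE.

144 CE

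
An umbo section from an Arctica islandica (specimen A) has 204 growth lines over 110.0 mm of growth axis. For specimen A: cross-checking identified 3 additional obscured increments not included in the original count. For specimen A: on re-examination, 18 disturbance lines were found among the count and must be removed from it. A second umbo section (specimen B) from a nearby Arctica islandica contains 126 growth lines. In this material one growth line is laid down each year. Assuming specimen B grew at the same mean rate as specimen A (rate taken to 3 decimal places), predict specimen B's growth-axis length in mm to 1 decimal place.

Specimen A: after corrections the count is 204 − 18 + 3 = 189 growth lines.
A: Extension rate ≈ 110.0 / 189 = 0.582 mm per year.
B's length ≈ 0.582 × 126 = 73.3 mm.

73.3 mm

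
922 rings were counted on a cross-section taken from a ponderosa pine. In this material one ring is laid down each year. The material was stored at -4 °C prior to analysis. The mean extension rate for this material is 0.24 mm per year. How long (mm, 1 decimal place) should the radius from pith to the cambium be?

221.3 mm

922 years of growth are recorded.
Predicted length = 0.24 mm/year × 922 years = 221.3 mm.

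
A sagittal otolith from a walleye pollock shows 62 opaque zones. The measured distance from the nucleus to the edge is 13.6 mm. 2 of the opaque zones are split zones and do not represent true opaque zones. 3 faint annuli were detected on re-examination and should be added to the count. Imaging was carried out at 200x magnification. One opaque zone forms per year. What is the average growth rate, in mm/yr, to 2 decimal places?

0.22 mm/yr

True opaque zone count = 62 − 2 + 3 = 63.
Mean rate = 13.6 mm / 63 years ≈ 0.22 mm/yr.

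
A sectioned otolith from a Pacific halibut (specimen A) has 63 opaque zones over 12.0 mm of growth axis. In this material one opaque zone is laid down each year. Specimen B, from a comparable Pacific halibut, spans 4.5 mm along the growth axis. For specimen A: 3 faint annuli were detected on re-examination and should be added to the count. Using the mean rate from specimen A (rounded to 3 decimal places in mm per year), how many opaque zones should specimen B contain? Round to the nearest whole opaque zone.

25 opaque zones

Specimen A: adjusted count: 63 + 3 = 66 opaque zones.
A: Extension rate ≈ 12.0 / 66 = 0.182 mm/yr.
For B, 4.5 / 0.182 = 24.73 years ≈ 25 opaque zones.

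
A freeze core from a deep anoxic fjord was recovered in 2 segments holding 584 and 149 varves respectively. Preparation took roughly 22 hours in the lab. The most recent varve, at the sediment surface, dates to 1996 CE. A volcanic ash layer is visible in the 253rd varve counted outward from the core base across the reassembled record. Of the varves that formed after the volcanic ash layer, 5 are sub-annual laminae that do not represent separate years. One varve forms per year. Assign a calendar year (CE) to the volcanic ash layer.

Total varves = 584 + 149 = 733.
Between varve 253 and the sediment surface there are 733 − 253 = 480 varves.
Removing the 5 false varves leaves 480 − 5 = 475 true varves beyond the volcanic ash layer.
1996 − 475 = 1521 CE.

1521 CE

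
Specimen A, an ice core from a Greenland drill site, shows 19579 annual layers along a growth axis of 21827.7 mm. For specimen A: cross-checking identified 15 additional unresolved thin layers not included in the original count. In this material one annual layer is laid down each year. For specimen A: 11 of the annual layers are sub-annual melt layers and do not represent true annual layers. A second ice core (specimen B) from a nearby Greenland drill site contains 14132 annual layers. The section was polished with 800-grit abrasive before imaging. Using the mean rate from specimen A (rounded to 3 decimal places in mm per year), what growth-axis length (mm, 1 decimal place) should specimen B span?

15757.2 mm

Specimen A: adjusted count: 19579 − 11 + 15 = 19583 annual layers.
A: 21827.7 mm over 19583 years gives 21827.7 / 19583 ≈ 1.115 mm/year.
For B, 1.115 mm/year × 14132 years = 15757.2 mm.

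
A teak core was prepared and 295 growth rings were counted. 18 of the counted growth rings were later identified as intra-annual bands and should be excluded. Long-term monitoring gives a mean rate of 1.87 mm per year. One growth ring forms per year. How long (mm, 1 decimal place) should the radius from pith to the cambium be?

After corrections the count is 295 − 18 = 277 growth rings.
277 years at 1.87 mm/year gives 1.87 × 277 = 518.0 mm.

518.0 mm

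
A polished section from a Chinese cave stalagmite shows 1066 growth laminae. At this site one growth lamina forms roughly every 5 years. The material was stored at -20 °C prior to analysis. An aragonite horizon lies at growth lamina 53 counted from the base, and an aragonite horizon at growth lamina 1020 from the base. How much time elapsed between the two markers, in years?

4835 years

The two markers are separated by 1020 − 53 = 967 growth laminae.
Multiplying by 5 years per growth lamina: 967 × 5 = 4835 years.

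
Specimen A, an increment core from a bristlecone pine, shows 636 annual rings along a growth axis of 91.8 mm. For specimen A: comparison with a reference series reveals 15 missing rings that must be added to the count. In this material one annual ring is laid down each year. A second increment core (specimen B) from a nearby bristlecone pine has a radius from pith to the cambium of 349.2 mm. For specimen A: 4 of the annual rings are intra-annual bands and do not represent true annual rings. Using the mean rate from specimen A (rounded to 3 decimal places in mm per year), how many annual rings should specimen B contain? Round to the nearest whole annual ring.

2459 annual rings

Specimen A: true annual ring count = 636 − 4 + 15 = 647.
A: Mean rate = 91.8 mm / 647 years ≈ 0.142 mm/yr.
For B, 349.2 / 0.142 = 2459.15 years ≈ 2459 annual rings.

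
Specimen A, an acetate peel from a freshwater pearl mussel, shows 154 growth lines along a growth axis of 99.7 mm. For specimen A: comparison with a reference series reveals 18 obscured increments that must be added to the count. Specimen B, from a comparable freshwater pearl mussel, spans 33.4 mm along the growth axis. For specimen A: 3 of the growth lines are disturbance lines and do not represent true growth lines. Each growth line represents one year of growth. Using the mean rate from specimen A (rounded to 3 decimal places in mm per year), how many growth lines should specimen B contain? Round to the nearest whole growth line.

Specimen A: after corrections the count is 154 − 3 + 18 = 169 growth lines.
A: Extension rate ≈ 99.7 / 169 = 0.590 mm/yr.
B spans 33.4 / 0.590 = 56.61 years ≈ 57 growth lines.

57 growth lines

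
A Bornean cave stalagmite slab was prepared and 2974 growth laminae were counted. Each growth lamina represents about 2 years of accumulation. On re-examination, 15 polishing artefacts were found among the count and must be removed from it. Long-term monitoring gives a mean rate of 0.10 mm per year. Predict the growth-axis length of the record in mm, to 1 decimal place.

591.8 mm

Correcting the raw count gives 2974 − 15 = 2959 true growth laminae.
Multiplying by 2 years per growth lamina: 2959 × 2 = 5918 years.
5918 years at 0.10 mm/year gives 0.10 × 5918 = 591.8 mm.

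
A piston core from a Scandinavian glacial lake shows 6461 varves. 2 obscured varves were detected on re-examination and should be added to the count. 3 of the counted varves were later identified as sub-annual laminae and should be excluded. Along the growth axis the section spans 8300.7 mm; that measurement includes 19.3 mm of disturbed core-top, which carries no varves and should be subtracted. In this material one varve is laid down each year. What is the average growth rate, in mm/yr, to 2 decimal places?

After corrections the count is 6461 − 3 + 2 = 6460 varves.
The growth record spans 8300.7 − 19.3 = 8281.4 mm.
Extension rate ≈ 8281.4 / 6460 = 1.28 mm/yr.

1.28 mm/yr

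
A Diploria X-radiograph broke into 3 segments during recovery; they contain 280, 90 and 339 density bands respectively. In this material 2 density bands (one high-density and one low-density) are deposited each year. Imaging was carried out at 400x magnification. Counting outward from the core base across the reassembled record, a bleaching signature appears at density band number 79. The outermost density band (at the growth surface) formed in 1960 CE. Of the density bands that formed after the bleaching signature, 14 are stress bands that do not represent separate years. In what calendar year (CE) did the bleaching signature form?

1652 CE

Total density bands = 280 + 90 + 339 = 709.
Between density band 79 and the growth surface there are 709 − 79 = 630 density bands.
Excluding 14 false density bands: 630 − 14 = 616.
Dividing by 2 density bands per year: 616 / 2 = 308 years.
The density band at the growth surface is 1960 CE, so the bleaching signature dates to 1960 − 308 = 1652 CE.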